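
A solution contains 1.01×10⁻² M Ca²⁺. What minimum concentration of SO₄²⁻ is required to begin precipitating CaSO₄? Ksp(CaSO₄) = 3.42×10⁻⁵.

3.39×10⁻³ M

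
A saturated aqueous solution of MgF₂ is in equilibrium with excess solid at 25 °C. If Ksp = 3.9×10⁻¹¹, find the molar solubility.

2.1×10⁻⁴ M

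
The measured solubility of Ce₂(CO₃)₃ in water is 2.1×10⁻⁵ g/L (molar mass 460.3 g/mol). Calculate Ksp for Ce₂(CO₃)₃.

Ksp = 2.1×10⁻³⁵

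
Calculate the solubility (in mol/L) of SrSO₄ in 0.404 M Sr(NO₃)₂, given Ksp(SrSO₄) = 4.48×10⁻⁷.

1.11×10⁻⁶ M

SrSO₄(s) ⇌ Sr²⁺(aq) + SO₄²⁻(aq)
With Sr²⁺ already at 0.404 M and s small, take [Sr²⁺] ≈ 0.404 M and [SO₄²⁻] = s.
Ksp = [Sr²⁺][SO₄²⁻] = (0.404)s
s = 4.48×10⁻⁷ / (0.404) = 1.11×10⁻⁶
s = 1.11×10⁻⁶ M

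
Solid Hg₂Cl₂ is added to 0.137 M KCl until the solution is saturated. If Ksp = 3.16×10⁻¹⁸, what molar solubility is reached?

1.68×10⁻¹⁶ M

Hg₂Cl₂(s) ⇌ Hg₂²⁺(aq) + 2 Cl⁻(aq)
The solution already contains Cl⁻ at 0.137 M. Let s be the molar solubility of Hg₂Cl₂.
[Cl⁻] ≈ 0.137 M (common ion dominates); [Hg₂²⁺] = s.
Ksp = [Hg₂²⁺][Cl⁻]^2 = s(0.137)^2
s = 3.16×10⁻¹⁸ / (0.137)^2 = 1.68×10⁻¹⁶
s = 1.68×10⁻¹⁶ M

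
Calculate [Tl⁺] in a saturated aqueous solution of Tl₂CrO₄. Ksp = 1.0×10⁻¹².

1.3×10⁻⁴ M

Tl₂CrO₄(s) ⇌ 2 Tl⁺(aq) + CrO₄²⁻(aq)
Let s be the molar solubility. Then [Tl⁺] = 2s and [CrO₄²⁻] = s.
Ksp = [Tl⁺]^2[CrO₄²⁻] = (2s)^2 · s = 4s^3 = 1.0×10⁻¹²
s = 6.3×10⁻⁵ M
[Tl⁺] = 2s = 1.3×10⁻⁴ M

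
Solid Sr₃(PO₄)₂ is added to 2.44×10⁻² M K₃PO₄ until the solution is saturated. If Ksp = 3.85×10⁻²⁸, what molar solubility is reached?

Sr₃(PO₄)₂(s) ⇌ 3 Sr²⁺(aq) + 2 PO₄³⁻(aq)
The solution already contains PO₄³⁻ at 2.44×10⁻² M. Let s be the molar solubility of Sr₃(PO₄)₂.
[PO₄³⁻] ≈ 2.44×10⁻² M (common ion dominates); [Sr²⁺] = 3s.
Ksp = [Sr²⁺]^3[PO₄³⁻]^2 = (3s)^3(2.44×10⁻²)^2
(3s)^3 = 3.85×10⁻²⁸ / (2.44×10⁻²)^2 = 6.47×10⁻²⁵
s = 2.88×10⁻⁹ M

2.88×10⁻⁹ M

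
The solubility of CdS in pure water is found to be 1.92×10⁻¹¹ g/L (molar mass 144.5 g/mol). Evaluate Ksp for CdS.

Molar solubility s = (1.92×10⁻¹¹ g/L) / (144.5 g/mol) = 1.3287×10⁻¹³ mol/L
CdS(s) ⇌ Cd²⁺(aq) + S²⁻(aq)
For each mole of CdS that dissolves per liter, [Cd²⁺] = s and [S²⁻] = s; let s denote this solubility.
Ksp = [Cd²⁺][S²⁻] = s · s = s^2
Ksp = (1.3287×10⁻¹³)^2 = 1.77×10⁻²⁶

Ksp = 1.77×10⁻²⁶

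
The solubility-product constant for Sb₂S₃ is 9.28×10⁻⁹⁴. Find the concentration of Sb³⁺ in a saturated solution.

Sb₂S₃(s) ⇌ 2 Sb³⁺(aq) + 3 S²⁻(aq)
Call the molar solubility s, so that [Sb³⁺] = 2s and [S²⁻] = 3s.
Ksp = [Sb³⁺]^2[S²⁻]^3 = (2s)^2 · (3s)^3 = 108s^5 = 9.28×10⁻⁹⁴
s = 9.70×10⁻²⁰ mol/L
[Sb³⁺] = 2s = 1.94×10⁻¹⁹ mol/L

1.94×10⁻¹⁹ M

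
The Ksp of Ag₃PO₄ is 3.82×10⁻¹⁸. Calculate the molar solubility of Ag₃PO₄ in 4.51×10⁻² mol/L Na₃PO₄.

1.46×10⁻⁶ M

Ag₃PO₄(s) ⇌ 3 Ag⁺(aq) + PO₄³⁻(aq)
The solution already contains PO₄³⁻ at 4.51×10⁻² mol/L. Let s be the molar solubility of Ag₃PO₄.
[PO₄³⁻] ≈ 4.51×10⁻² mol/L (common ion dominates); [Ag⁺] = 3s.
Ksp = [Ag⁺]^3[PO₄³⁻] = (3s)^3(4.51×10⁻²)
(3s)^3 = 3.82×10⁻¹⁸ / (4.51×10⁻²) = 8.47×10⁻¹⁷
s = 1.46×10⁻⁶ mol/L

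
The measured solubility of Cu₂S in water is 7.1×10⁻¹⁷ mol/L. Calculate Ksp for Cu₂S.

Cu₂S(s) ⇌ 2 Cu⁺(aq) + S²⁻(aq)
With molar solubility s: [Cu⁺] = 2s, [S²⁻] = s.
Ksp = [Cu⁺]^2[S²⁻] = (2s)^2 · s = 4s^3
Ksp = 4 × (7.1×10⁻¹⁷)^3 = 1.4×10⁻⁴⁸

Ksp = 1.4×10⁻⁴⁸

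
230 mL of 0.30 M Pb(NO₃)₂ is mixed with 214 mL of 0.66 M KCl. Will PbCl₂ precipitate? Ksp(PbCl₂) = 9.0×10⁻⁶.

The combined volume is 444 mL.
[Pb²⁺] = (0.30)(230)/444 = 0.16 M
[Cl⁻] = (0.66)(214)/444 = 0.32 M
Q = [Pb²⁺][Cl⁻]^2 = 1.6×10⁻²
Q = 1.6×10⁻² > Ksp = 9.0×10⁻⁶, so the solution is supersaturated and PbCl₂ precipitates.

Yes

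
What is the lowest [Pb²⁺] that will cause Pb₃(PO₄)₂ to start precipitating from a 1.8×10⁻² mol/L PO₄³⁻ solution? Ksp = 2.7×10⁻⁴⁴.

4.4×10⁻¹⁴ M

Precipitation of each salt begins when its ion product equals Ksp.
Pb₃(PO₄)₂(s) ⇌ 3 Pb²⁺(aq) + 2 PO₄³⁻(aq)
Ksp = [Pb²⁺]^3[PO₄³⁻]^2 = [Pb²⁺]^3(1.8×10⁻²)^2
[Pb²⁺]^3 = 2.7×10⁻⁴⁴ / (1.8×10⁻²)^2 = 8.3×10⁻⁴¹
[Pb²⁺] = 4.4×10⁻¹⁴ mol/L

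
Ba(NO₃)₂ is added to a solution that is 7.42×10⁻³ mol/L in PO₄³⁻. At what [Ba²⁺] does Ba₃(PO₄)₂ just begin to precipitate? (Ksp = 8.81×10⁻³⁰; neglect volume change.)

Precipitation begins when Q = Ksp.
Ba₃(PO₄)₂(s) ⇌ 3 Ba²⁺(aq) + 2 PO₄³⁻(aq)
Ksp = [Ba²⁺]^3[PO₄³⁻]^2 = [Ba²⁺]^3(7.42×10⁻³)^2
[Ba²⁺]^3 = 8.81×10⁻³⁰ / (7.42×10⁻³)^2 = 1.60×10⁻²⁵
[Ba²⁺] = 5.43×10⁻⁹ mol/L

5.43×10⁻⁹ M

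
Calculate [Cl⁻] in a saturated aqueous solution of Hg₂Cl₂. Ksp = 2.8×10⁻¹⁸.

Hg₂Cl₂(s) ⇌ Hg₂²⁺(aq) + 2 Cl⁻(aq)
Call the molar solubility s, so that [Hg₂²⁺] = s and [Cl⁻] = 2s.
Ksp = [Hg₂²⁺][Cl⁻]^2 = s · (2s)^2 = 4s^3 = 2.8×10⁻¹⁸
s = 8.9×10⁻⁷ mol L⁻¹
[Cl⁻] = 2s = 1.8×10⁻⁶ mol L⁻¹

1.8×10⁻⁶ M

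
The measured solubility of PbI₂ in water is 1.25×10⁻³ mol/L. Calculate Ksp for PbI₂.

PbI₂(s) ⇌ Pb²⁺(aq) + 2 I⁻(aq)
Let s be the molar solubility. Then [Pb²⁺] = s and [I⁻] = 2s.
Ksp = [Pb²⁺][I⁻]^2 = s · (2s)^2 = 4s^3
Ksp = 4 × (1.25×10⁻³)^3 = 7.81×10⁻⁹

Ksp = 7.81×10⁻⁹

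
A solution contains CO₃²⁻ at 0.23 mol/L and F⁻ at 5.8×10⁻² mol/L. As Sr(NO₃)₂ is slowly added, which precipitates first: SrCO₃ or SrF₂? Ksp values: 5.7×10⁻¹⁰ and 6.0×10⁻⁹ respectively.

SrCO₃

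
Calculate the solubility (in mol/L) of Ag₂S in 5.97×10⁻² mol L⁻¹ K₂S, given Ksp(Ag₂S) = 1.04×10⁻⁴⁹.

Ag₂S(s) ⇌ 2 Ag⁺(aq) + S²⁻(aq)
The solution already contains S²⁻ at 5.97×10⁻² mol L⁻¹. Let s be the molar solubility of Ag₂S.
[S²⁻] ≈ 5.97×10⁻² mol L⁻¹ (common ion dominates); [Ag⁺] = 2s.
Ksp = [Ag⁺]^2[S²⁻] = (2s)^2(5.97×10⁻²)
(2s)^2 = 1.04×10⁻⁴⁹ / (5.97×10⁻²) = 1.74×10⁻⁴⁸
s = 6.60×10⁻²⁵ mol L⁻¹

6.60×10⁻²⁵ M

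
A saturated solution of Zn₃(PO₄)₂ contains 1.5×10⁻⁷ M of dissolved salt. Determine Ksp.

Zn₃(PO₄)₂(s) ⇌ 3 Zn²⁺(aq) + 2 PO₄³⁻(aq)
If s mol/L of Zn₃(PO₄)₂ dissolves, [Zn²⁺] = 3s and [PO₄³⁻] = 2s.
Ksp = [Zn²⁺]^3[PO₄³⁻]^2 = (3s)^3 · (2s)^2 = 108s^5
Ksp = 108 × (1.5×10⁻⁷)^5 = 8.2×10⁻³³

Ksp = 8.2×10⁻³³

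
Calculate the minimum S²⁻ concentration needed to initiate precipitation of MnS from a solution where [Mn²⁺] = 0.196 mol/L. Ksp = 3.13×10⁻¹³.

1.60×10⁻¹² M

The threshold for precipitation is Q = Ksp.
MnS(s) ⇌ Mn²⁺(aq) + S²⁻(aq)
Ksp = [Mn²⁺][S²⁻] = [S²⁻](0.196)
[S²⁻] = 3.13×10⁻¹³ / (0.196) = 1.60×10⁻¹²
[S²⁻] = 1.60×10⁻¹² mol/L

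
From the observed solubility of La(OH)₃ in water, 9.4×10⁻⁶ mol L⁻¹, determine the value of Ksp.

La(OH)₃(s) ⇌ La³⁺(aq) + 3 OH⁻(aq)
Let s be the molar solubility. Then [La³⁺] = s and [OH⁻] = 3s.
Ksp = [La³⁺][OH⁻]^3 = s · (3s)^3 = 27s^4
Ksp = 27 × (9.4×10⁻⁶)^4 = 2.1×10⁻¹⁹

Ksp = 2.1×10⁻¹⁹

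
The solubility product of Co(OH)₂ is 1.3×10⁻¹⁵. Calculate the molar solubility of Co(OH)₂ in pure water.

Co(OH)₂(s) ⇌ Co²⁺(aq) + 2 OH⁻(aq)
With molar solubility s: [Co²⁺] = s, [OH⁻] = 2s.
Ksp = [Co²⁺][OH⁻]^2 = s · (2s)^2 = 4s^3
4s^3 = 1.3×10⁻¹⁵  ⇒  s^3 = 3.3×10⁻¹⁶
s = (3.3×10⁻¹⁶)^(1/3) = 6.9×10⁻⁶ mol/L

6.9×10⁻⁶ M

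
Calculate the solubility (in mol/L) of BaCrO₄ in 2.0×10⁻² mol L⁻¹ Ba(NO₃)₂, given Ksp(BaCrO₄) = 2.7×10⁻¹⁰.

1.4×10⁻⁸ M

BaCrO₄(s) ⇌ Ba²⁺(aq) + CrO₄²⁻(aq)
Ba²⁺ is already present at 2.0×10⁻² mol L⁻¹. If s mol/L of BaCrO₄ dissolves, [CrO₄²⁻] = s while [Ba²⁺] ≈ 2.0×10⁻² mol L⁻¹.
Ksp = [Ba²⁺][CrO₄²⁻] = (2.0×10⁻²)s
s = 2.7×10⁻¹⁰ / (2.0×10⁻²) = 1.4×10⁻⁸
s = 1.4×10⁻⁸ mol L⁻¹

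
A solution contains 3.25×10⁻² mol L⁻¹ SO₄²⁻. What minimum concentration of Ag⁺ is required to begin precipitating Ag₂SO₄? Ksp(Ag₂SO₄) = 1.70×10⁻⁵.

2.29×10⁻² M

A salt starts to precipitate once the ion product Q reaches its Ksp.
Ag₂SO₄(s) ⇌ 2 Ag⁺(aq) + SO₄²⁻(aq)
Ksp = [Ag⁺]^2[SO₄²⁻] = [Ag⁺]^2(3.25×10⁻²)
[Ag⁺]^2 = 1.70×10⁻⁵ / (3.25×10⁻²) = 5.23×10⁻⁴
[Ag⁺] = 2.29×10⁻² mol L⁻¹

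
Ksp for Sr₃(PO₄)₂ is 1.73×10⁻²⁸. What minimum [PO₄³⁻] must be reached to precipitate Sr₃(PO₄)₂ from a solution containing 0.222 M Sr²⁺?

1.26×10⁻¹³ M

Precipitation begins when Q = Ksp.
Sr₃(PO₄)₂(s) ⇌ 3 Sr²⁺(aq) + 2 PO₄³⁻(aq)
Ksp = [Sr²⁺]^3[PO₄³⁻]^2 = [PO₄³⁻]^2(0.222)^3
[PO₄³⁻]^2 = 1.73×10⁻²⁸ / (0.222)^3 = 1.58×10⁻²⁶
[PO₄³⁻] = 1.26×10⁻¹³ M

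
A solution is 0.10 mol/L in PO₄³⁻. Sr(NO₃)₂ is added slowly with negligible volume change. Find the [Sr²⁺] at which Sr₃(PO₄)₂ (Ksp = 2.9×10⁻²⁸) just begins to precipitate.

Each salt precipitates once Q = Ksp for that salt.
Sr₃(PO₄)₂(s) ⇌ 3 Sr²⁺(aq) + 2 PO₄³⁻(aq)
Ksp = [Sr²⁺]^3[PO₄³⁻]^2 = [Sr²⁺]^3(0.10)^2
[Sr²⁺]^3 = 2.9×10⁻²⁸ / (0.10)^2 = 2.9×10⁻²⁶
[Sr²⁺] = 3.1×10⁻⁹ mol/L

3.1×10⁻⁹ M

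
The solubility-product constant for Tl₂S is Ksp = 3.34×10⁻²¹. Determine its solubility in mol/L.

Tl₂S(s) ⇌ 2 Tl⁺(aq) + S²⁻(aq)
If s mol/L of Tl₂S dissolves, [Tl⁺] = 2s and [S²⁻] = s.
Ksp = [Tl⁺]^2[S²⁻] = (2s)^2 · s = 4s^3
4s^3 = 3.34×10⁻²¹  ⇒  s^3 = 8.35×10⁻²²
Taking the 3rd root, s = 9.42×10⁻⁸ M.

9.42×10⁻⁸ M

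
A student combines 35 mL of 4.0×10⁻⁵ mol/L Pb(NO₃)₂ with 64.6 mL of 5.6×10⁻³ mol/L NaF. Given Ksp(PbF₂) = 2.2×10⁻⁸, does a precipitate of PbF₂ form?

No

The combined volume is 99.6 mL.
[Pb²⁺] = (4.0×10⁻⁵)(35)/99.6 = 1.4×10⁻⁵ mol/L
[F⁻] = (5.6×10⁻³)(64.6)/99.6 = 3.6×10⁻³ mol/L
Q = [Pb²⁺][F⁻]^2 = 1.9×10⁻¹⁰
Q < Ksp (1.9×10⁻¹⁰ vs 2.2×10⁻⁸); the solution remains unsaturated and no precipitate forms.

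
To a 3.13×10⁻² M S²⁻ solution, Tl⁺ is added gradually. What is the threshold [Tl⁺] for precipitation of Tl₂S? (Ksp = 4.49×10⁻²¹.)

A salt starts to precipitate once the ion product Q reaches its Ksp.
Tl₂S(s) ⇌ 2 Tl⁺(aq) + S²⁻(aq)
Ksp = [Tl⁺]^2[S²⁻] = [Tl⁺]^2(3.13×10⁻²)
[Tl⁺]^2 = 4.49×10⁻²¹ / (3.13×10⁻²) = 1.43×10⁻¹⁹
[Tl⁺] = 3.79×10⁻¹⁰ M

3.79×10⁻¹⁰ M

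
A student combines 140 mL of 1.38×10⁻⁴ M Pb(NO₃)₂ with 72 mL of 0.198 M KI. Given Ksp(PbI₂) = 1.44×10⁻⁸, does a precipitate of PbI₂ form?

Yes

Total volume after mixing = 140 + 72 = 212 mL.
[Pb²⁺] = (1.38×10⁻⁴)(140)/212 = 9.11×10⁻⁵ M
[I⁻] = (0.198)(72)/212 = 6.72×10⁻² M
Q = [Pb²⁺][I⁻]^2 = 4.12×10⁻⁷
Because Q > Ksp (4.12×10⁻⁷ vs 1.44×10⁻⁸), a precipitate of PbI₂ forms.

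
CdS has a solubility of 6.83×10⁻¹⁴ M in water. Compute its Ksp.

CdS(s) ⇌ Cd²⁺(aq) + S²⁻(aq)
If s mol/L of CdS dissolves, [Cd²⁺] = s and [S²⁻] = s.
Ksp = [Cd²⁺][S²⁻] = s · s = s^2
Ksp = (6.83×10⁻¹⁴)^2 = 4.66×10⁻²⁷

Ksp = 4.66×10⁻²⁷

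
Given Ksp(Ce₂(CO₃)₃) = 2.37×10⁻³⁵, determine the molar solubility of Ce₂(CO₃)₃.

4.66×10⁻⁸ M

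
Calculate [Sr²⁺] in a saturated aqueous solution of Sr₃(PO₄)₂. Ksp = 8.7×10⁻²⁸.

Sr₃(PO₄)₂(s) ⇌ 3 Sr²⁺(aq) + 2 PO₄³⁻(aq)
With molar solubility s: [Sr²⁺] = 3s, [PO₄³⁻] = 2s.
Ksp = [Sr²⁺]^3[PO₄³⁻]^2 = (3s)^3 · (2s)^2 = 108s^5 = 8.7×10⁻²⁸
s = 1.5×10⁻⁶ M
[Sr²⁺] = 3s = 4.6×10⁻⁶ M

4.6×10⁻⁶ M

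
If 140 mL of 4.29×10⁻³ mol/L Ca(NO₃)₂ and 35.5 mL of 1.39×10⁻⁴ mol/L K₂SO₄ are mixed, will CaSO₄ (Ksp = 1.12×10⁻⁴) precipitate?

Total volume after mixing = 140 + 35.5 = 175.5 mL.
[Ca²⁺] = (4.29×10⁻³)(140)/175.5 = 3.42×10⁻³ mol/L
[SO₄²⁻] = (1.39×10⁻⁴)(35.5)/175.5 = 2.81×10⁻⁵ mol/L
Q = [Ca²⁺][SO₄²⁻] = 9.62×10⁻⁸
Since Q (9.62×10⁻⁸) is less than Ksp (1.12×10⁻⁴), no CaSO₄ precipitates.

No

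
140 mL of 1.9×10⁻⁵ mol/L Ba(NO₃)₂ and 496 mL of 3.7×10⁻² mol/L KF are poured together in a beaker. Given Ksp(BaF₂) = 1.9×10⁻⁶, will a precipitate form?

No

After mixing, V = 140 mL + 496 mL = 636 mL.
[Ba²⁺] = (1.9×10⁻⁵)(140)/636 = 4.2×10⁻⁶ mol/L
[F⁻] = (3.7×10⁻²)(496)/636 = 2.9×10⁻² mol/L
Q = [Ba²⁺][F⁻]^2 = 3.5×10⁻⁹
Q = 3.5×10⁻⁹ < Ksp = 1.9×10⁻⁶, so the solution is unsaturated and no precipitate forms.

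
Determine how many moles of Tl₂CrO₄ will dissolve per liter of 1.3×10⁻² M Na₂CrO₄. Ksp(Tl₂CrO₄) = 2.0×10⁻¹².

Tl₂CrO₄(s) ⇌ 2 Tl⁺(aq) + CrO₄²⁻(aq)
With CrO₄²⁻ already at 1.3×10⁻² M and s small, take [CrO₄²⁻] ≈ 1.3×10⁻² M and [Tl⁺] = 2s.
Ksp = [Tl⁺]^2[CrO₄²⁻] = (2s)^2(1.3×10⁻²)
(2s)^2 = 2.0×10⁻¹² / (1.3×10⁻²) = 1.5×10⁻¹⁰
s = 6.2×10⁻⁶ M

6.2×10⁻⁶ M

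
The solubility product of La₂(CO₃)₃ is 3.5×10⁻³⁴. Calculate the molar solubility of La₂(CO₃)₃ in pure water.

8.0×10⁻⁸ M

La₂(CO₃)₃(s) ⇌ 2 La³⁺(aq) + 3 CO₃²⁻(aq)
For each mole of La₂(CO₃)₃ that dissolves per liter, [La³⁺] = 2s and [CO₃²⁻] = 3s; let s denote this solubility.
Ksp = [La³⁺]^2[CO₃²⁻]^3 = (2s)^2 · (3s)^3 = 108s^5
108s^5 = 3.5×10⁻³⁴  ⇒  s^5 = 3.2×10⁻³⁶
s = 8.0×10⁻⁸ M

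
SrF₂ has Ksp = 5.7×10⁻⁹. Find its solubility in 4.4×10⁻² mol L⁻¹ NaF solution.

SrF₂(s) ⇌ Sr²⁺(aq) + 2 F⁻(aq)
Let s be the solubility of SrF₂ here. The common ion gives [F⁻] ≈ 4.4×10⁻² mol L⁻¹, and [Sr²⁺] = s.
Ksp = [Sr²⁺][F⁻]^2 = s(4.4×10⁻²)^2
s = 5.7×10⁻⁹ / (4.4×10⁻²)^2 = 2.9×10⁻⁶
s = 2.9×10⁻⁶ mol L⁻¹

2.9×10⁻⁶ M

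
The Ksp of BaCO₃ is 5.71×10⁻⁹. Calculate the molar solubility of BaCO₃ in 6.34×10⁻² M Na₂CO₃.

9.01×10⁻⁸ M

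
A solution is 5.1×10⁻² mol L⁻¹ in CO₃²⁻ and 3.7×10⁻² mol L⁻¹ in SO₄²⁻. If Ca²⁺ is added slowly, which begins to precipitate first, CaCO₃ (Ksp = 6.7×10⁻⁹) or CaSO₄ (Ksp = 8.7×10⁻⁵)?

Precipitation of each salt begins when its ion product equals Ksp.
For CaCO₃: [Ca²⁺] = (Ksp/[CO₃²⁻]) = 1.3×10⁻⁷ mol L⁻¹
For CaSO₄: [Ca²⁺] = (Ksp/[SO₄²⁻]) = 2.4×10⁻³ mol L⁻¹
The smaller threshold [Ca²⁺] is reached first, so CaCO₃ precipitates first.

CaCO₃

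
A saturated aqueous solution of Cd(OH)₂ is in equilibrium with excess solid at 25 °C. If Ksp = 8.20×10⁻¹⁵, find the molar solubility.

1.27×10⁻⁵ M

Cd(OH)₂(s) ⇌ Cd²⁺(aq) + 2 OH⁻(aq)
With molar solubility s: [Cd²⁺] = s, [OH⁻] = 2s.
Ksp = [Cd²⁺][OH⁻]^2 = s · (2s)^2 = 4s^3
4s^3 = 8.20×10⁻¹⁵  ⇒  s^3 = 2.05×10⁻¹⁵
Taking the 3rd root, s = 1.27×10⁻⁵ M.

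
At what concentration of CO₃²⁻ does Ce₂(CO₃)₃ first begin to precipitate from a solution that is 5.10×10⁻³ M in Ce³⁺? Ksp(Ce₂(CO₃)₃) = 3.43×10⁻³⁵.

Precipitation of each salt begins when its ion product equals Ksp.
Ce₂(CO₃)₃(s) ⇌ 2 Ce³⁺(aq) + 3 CO₃²⁻(aq)
Ksp = [Ce³⁺]^2[CO₃²⁻]^3 = [CO₃²⁻]^3(5.10×10⁻³)^2
[CO₃²⁻]^3 = 3.43×10⁻³⁵ / (5.10×10⁻³)^2 = 1.32×10⁻³⁰
[CO₃²⁻] = 1.10×10⁻¹⁰ M

1.10×10⁻¹⁰ M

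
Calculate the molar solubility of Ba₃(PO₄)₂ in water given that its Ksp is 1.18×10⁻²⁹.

Ba₃(PO₄)₂(s) ⇌ 3 Ba²⁺(aq) + 2 PO₄³⁻(aq)
Call the molar solubility s, so that [Ba²⁺] = 3s and [PO₄³⁻] = 2s.
Ksp = [Ba²⁺]^3[PO₄³⁻]^2 = (3s)^3 · (2s)^2 = 108s^5
108s^5 = 1.18×10⁻²⁹  ⇒  s^5 = 1.09×10⁻³¹
Taking the 5th root, s = 6.42×10⁻⁷ M.

6.42×10⁻⁷ M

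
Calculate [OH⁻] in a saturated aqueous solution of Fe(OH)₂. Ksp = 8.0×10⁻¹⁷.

5.4×10⁻⁶ M

Fe(OH)₂(s) ⇌ Fe²⁺(aq) + 2 OH⁻(aq)
Let s be the molar solubility. Then [Fe²⁺] = s and [OH⁻] = 2s.
Ksp = [Fe²⁺][OH⁻]^2 = s · (2s)^2 = 4s^3 = 8.0×10⁻¹⁷
s = 2.7×10⁻⁶ mol/L
[OH⁻] = 2s = 5.4×10⁻⁶ mol/L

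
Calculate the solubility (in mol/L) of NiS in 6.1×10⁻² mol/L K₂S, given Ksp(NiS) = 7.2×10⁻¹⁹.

1.2×10⁻¹⁷ M

NiS(s) ⇌ Ni²⁺(aq) + S²⁻(aq)
Let s be the solubility of NiS here. The common ion gives [S²⁻] ≈ 6.1×10⁻² mol/L, and [Ni²⁺] = s.
Ksp = [Ni²⁺][S²⁻] = s(6.1×10⁻²)
s = 7.2×10⁻¹⁹ / (6.1×10⁻²) = 1.2×10⁻¹⁷
s = 1.2×10⁻¹⁷ mol/L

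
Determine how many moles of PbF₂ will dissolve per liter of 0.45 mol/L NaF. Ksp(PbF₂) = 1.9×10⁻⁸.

9.4×10⁻⁸ M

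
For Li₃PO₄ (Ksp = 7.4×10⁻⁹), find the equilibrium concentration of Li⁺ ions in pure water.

Li₃PO₄(s) ⇌ 3 Li⁺(aq) + PO₄³⁻(aq)
Call the molar solubility s, so that [Li⁺] = 3s and [PO₄³⁻] = s.
Ksp = [Li⁺]^3[PO₄³⁻] = (3s)^3 · s = 27s^4 = 7.4×10⁻⁹
s = 4.1×10⁻³ mol/L
[Li⁺] = 3s = 1.2×10⁻² mol/L

1.2×10⁻² M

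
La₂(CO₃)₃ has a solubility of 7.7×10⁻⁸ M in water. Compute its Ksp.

La₂(CO₃)₃(s) ⇌ 2 La³⁺(aq) + 3 CO₃²⁻(aq)
For each mole of La₂(CO₃)₃ that dissolves per liter, [La³⁺] = 2s and [CO₃²⁻] = 3s; let s denote this solubility.
Ksp = [La³⁺]^2[CO₃²⁻]^3 = (2s)^2 · (3s)^3 = 108s^5
Ksp = 108 × (7.7×10⁻⁸)^5 = 2.9×10⁻³⁴

Ksp = 2.9×10⁻³⁴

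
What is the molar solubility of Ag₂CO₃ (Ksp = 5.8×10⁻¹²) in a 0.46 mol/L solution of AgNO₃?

2.7×10⁻¹¹ M

Ag₂CO₃(s) ⇌ 2 Ag⁺(aq) + CO₃²⁻(aq)
Let s be the solubility of Ag₂CO₃ here. The common ion gives [Ag⁺] ≈ 0.46 mol/L, and [CO₃²⁻] = s.
Ksp = [Ag⁺]^2[CO₃²⁻] = (0.46)^2s
s = 5.8×10⁻¹² / (0.46)^2 = 2.7×10⁻¹¹
s = 2.7×10⁻¹¹ mol/L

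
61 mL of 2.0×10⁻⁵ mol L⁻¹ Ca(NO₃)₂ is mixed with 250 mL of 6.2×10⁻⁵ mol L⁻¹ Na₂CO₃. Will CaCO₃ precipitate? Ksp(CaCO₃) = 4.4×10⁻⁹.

After mixing, V = 61 mL + 250 mL = 311 mL.
[Ca²⁺] = (2.0×10⁻⁵)(61)/311 = 3.9×10⁻⁶ mol L⁻¹
[CO₃²⁻] = (6.2×10⁻⁵)(250)/311 = 5.0×10⁻⁵ mol L⁻¹
Q = [Ca²⁺][CO₃²⁻] = 2.0×10⁻¹⁰
Since Q (2.0×10⁻¹⁰) is less than Ksp (4.4×10⁻⁹), no CaCO₃ precipitates.

No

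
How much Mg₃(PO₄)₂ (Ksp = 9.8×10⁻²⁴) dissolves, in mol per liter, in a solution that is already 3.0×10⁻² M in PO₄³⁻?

7.4×10⁻⁸ M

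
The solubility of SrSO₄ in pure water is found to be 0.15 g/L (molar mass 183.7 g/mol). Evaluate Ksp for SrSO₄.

Ksp = 6.7×10⁻⁷

Convert to molarity: s = 0.15 / 183.7 = 8.165×10⁻⁴ mol/L
SrSO₄(s) ⇌ Sr²⁺(aq) + SO₄²⁻(aq)
If s mol/L of SrSO₄ dissolves, [Sr²⁺] = s and [SO₄²⁻] = s.
Ksp = [Sr²⁺][SO₄²⁻] = s · s = s^2
Ksp = (8.165×10⁻⁴)^2 = 6.7×10⁻⁷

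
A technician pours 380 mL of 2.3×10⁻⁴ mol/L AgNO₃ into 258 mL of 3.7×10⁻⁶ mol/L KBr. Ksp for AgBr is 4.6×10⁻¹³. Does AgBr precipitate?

Total volume after mixing = 380 + 258 = 638 mL.
[Ag⁺] = (2.3×10⁻⁴)(380)/638 = 1.4×10⁻⁴ mol/L
[Br⁻] = (3.7×10⁻⁶)(258)/638 = 1.5×10⁻⁶ mol/L
Q = [Ag⁺][Br⁻] = 2.0×10⁻¹⁰
Q = 2.0×10⁻¹⁰ > Ksp = 4.6×10⁻¹³, so the solution is supersaturated and AgBr precipitates.

Yes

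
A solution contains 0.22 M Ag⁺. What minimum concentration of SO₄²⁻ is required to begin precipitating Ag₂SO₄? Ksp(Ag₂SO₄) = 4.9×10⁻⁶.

1.0×10⁻⁴ M

The threshold for precipitation is Q = Ksp.
Ag₂SO₄(s) ⇌ 2 Ag⁺(aq) + SO₄²⁻(aq)
Ksp = [Ag⁺]^2[SO₄²⁻] = [SO₄²⁻](0.22)^2
[SO₄²⁻] = 4.9×10⁻⁶ / (0.22)^2 = 1.0×10⁻⁴
[SO₄²⁻] = 1.0×10⁻⁴ M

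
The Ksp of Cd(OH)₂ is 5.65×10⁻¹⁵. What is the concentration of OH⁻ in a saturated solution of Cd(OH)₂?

2.24×10⁻⁵ M

Cd(OH)₂(s) ⇌ Cd²⁺(aq) + 2 OH⁻(aq)
Let s be the molar solubility. Then [Cd²⁺] = s and [OH⁻] = 2s.
Ksp = [Cd²⁺][OH⁻]^2 = s · (2s)^2 = 4s^3 = 5.65×10⁻¹⁵
s = 1.12×10⁻⁵ mol L⁻¹
[OH⁻] = 2s = 2.24×10⁻⁵ mol L⁻¹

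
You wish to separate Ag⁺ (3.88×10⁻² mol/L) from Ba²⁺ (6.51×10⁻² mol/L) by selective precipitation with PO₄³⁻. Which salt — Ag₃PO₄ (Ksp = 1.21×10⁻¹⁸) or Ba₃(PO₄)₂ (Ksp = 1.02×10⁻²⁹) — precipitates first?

Each salt precipitates once Q = Ksp for that salt.
For Ag₃PO₄: [PO₄³⁻] = (Ksp/[Ag⁺]^3) = 2.07×10⁻¹⁴ mol/L
For Ba₃(PO₄)₂: [PO₄³⁻] = (Ksp/[Ba²⁺]^3)^(1/2) = 1.92×10⁻¹³ mol/L
Since Ag₃PO₄ needs less PO₄³⁻ to reach saturation, it precipitates first.

Ag₃PO₄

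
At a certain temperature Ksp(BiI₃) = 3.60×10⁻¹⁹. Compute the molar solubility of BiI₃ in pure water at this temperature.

1.07×10⁻⁵ M

BiI₃(s) ⇌ Bi³⁺(aq) + 3 I⁻(aq)
If s mol/L of BiI₃ dissolves, [Bi³⁺] = s and [I⁻] = 3s.
Ksp = [Bi³⁺][I⁻]^3 = s · (3s)^3 = 27s^4
27s^4 = 3.60×10⁻¹⁹  ⇒  s^4 = 1.33×10⁻²⁰
s = 1.07×10⁻⁵ mol/L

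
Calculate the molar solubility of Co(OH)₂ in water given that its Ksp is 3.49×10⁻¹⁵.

9.56×10⁻⁶ M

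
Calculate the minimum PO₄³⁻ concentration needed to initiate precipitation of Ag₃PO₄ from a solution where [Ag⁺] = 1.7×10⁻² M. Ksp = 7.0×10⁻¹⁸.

1.4×10⁻¹² M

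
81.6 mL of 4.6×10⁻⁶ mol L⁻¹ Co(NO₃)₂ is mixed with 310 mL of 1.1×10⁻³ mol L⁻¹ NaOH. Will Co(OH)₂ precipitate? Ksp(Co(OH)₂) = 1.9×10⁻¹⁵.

Yes

The combined volume is 391.6 mL.
[Co²⁺] = (4.6×10⁻⁶)(81.6)/391.6 = 9.6×10⁻⁷ mol L⁻¹
[OH⁻] = (1.1×10⁻³)(310)/391.6 = 8.7×10⁻⁴ mol L⁻¹
Q = [Co²⁺][OH⁻]^2 = 7.3×10⁻¹³
Because Q > Ksp (7.3×10⁻¹³ vs 1.9×10⁻¹⁵), a precipitate of Co(OH)₂ forms.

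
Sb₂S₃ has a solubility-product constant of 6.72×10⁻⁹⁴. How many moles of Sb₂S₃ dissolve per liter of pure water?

9.09×10⁻²⁰ M

Sb₂S₃(s) ⇌ 2 Sb³⁺(aq) + 3 S²⁻(aq)
Let s be the molar solubility. Then [Sb³⁺] = 2s and [S²⁻] = 3s.
Ksp = [Sb³⁺]^2[S²⁻]^3 = (2s)^2 · (3s)^3 = 108s^5
108s^5 = 6.72×10⁻⁹⁴  ⇒  s^5 = 6.22×10⁻⁹⁶
s = 9.09×10⁻²⁰ mol/L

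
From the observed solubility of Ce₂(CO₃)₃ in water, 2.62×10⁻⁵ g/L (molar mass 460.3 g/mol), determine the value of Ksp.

Convert to molarity: s = 2.62×10⁻⁵ / 460.3 = 5.6919×10⁻⁸ mol/L
Ce₂(CO₃)₃(s) ⇌ 2 Ce³⁺(aq) + 3 CO₃²⁻(aq)
With molar solubility s: [Ce³⁺] = 2s, [CO₃²⁻] = 3s.
Ksp = [Ce³⁺]^2[CO₃²⁻]^3 = (2s)^2 · (3s)^3 = 108s^5
Ksp = 108 × (5.6919×10⁻⁸)^5 = 6.45×10⁻³⁵

Ksp = 6.45×10⁻³⁵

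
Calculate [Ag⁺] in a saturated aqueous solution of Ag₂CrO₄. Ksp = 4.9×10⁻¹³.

9.9×10⁻⁵ M

Ag₂CrO₄(s) ⇌ 2 Ag⁺(aq) + CrO₄²⁻(aq)
Let s be the molar solubility. Then [Ag⁺] = 2s and [CrO₄²⁻] = s.
Ksp = [Ag⁺]^2[CrO₄²⁻] = (2s)^2 · s = 4s^3 = 4.9×10⁻¹³
s = 5.0×10⁻⁵ mol L⁻¹
[Ag⁺] = 2s = 9.9×10⁻⁵ mol L⁻¹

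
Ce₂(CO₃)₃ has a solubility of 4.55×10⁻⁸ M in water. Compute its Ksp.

Ksp = 2.11×10⁻³⁵

Ce₂(CO₃)₃(s) ⇌ 2 Ce³⁺(aq) + 3 CO₃²⁻(aq)
For each mole of Ce₂(CO₃)₃ that dissolves per liter, [Ce³⁺] = 2s and [CO₃²⁻] = 3s; let s denote this solubility.
Ksp = [Ce³⁺]^2[CO₃²⁻]^3 = (2s)^2 · (3s)^3 = 108s^5
Ksp = 108 × (4.55×10⁻⁸)^5 = 2.11×10⁻³⁵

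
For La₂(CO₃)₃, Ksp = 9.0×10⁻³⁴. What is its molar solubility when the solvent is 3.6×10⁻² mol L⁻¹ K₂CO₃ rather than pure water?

2.2×10⁻¹⁵ M

La₂(CO₃)₃(s) ⇌ 2 La³⁺(aq) + 3 CO₃²⁻(aq)
With CO₃²⁻ already at 3.6×10⁻² mol L⁻¹ and s small, take [CO₃²⁻] ≈ 3.6×10⁻² mol L⁻¹ and [La³⁺] = 2s.
Ksp = [La³⁺]^2[CO₃²⁻]^3 = (2s)^2(3.6×10⁻²)^3
(2s)^2 = 9.0×10⁻³⁴ / (3.6×10⁻²)^3 = 1.9×10⁻²⁹
s = 2.2×10⁻¹⁵ mol L⁻¹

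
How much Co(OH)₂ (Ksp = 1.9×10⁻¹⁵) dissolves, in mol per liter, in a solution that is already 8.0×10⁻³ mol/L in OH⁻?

Co(OH)₂(s) ⇌ Co²⁺(aq) + 2 OH⁻(aq)
With OH⁻ already at 8.0×10⁻³ mol/L and s small, take [OH⁻] ≈ 8.0×10⁻³ mol/L and [Co²⁺] = s.
Ksp = [Co²⁺][OH⁻]^2 = s(8.0×10⁻³)^2
s = 1.9×10⁻¹⁵ / (8.0×10⁻³)^2 = 3.0×10⁻¹¹
s = 3.0×10⁻¹¹ mol/L

3.0×10⁻¹¹ M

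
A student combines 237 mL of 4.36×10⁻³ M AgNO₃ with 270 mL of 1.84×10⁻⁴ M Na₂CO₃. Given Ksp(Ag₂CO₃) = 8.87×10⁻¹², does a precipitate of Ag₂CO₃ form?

The combined volume is 507 mL.
[Ag⁺] = (4.36×10⁻³)(237)/507 = 2.04×10⁻³ M
[CO₃²⁻] = (1.84×10⁻⁴)(270)/507 = 9.80×10⁻⁵ M
Q = [Ag⁺]^2[CO₃²⁻] = 4.07×10⁻¹⁰
Because Q > Ksp (4.07×10⁻¹⁰ vs 8.87×10⁻¹²), a precipitate of Ag₂CO₃ forms.

Yes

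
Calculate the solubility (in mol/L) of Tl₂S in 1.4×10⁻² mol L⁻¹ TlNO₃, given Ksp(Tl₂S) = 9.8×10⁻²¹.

5.0×10⁻¹⁷ M

Tl₂S(s) ⇌ 2 Tl⁺(aq) + S²⁻(aq)
With Tl⁺ already at 1.4×10⁻² mol L⁻¹ and s small, take [Tl⁺] ≈ 1.4×10⁻² mol L⁻¹ and [S²⁻] = s.
Ksp = [Tl⁺]^2[S²⁻] = (1.4×10⁻²)^2s
s = 9.8×10⁻²¹ / (1.4×10⁻²)^2 = 5.0×10⁻¹⁷
s = 5.0×10⁻¹⁷ mol L⁻¹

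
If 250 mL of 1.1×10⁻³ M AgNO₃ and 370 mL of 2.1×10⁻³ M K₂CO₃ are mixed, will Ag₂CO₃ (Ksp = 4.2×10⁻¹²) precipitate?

Yes

After mixing, V = 250 mL + 370 mL = 620 mL.
[Ag⁺] = (1.1×10⁻³)(250)/620 = 4.4×10⁻⁴ M
[CO₃²⁻] = (2.1×10⁻³)(370)/620 = 1.3×10⁻³ M
Q = [Ag⁺]^2[CO₃²⁻] = 2.5×10⁻¹⁰
Because Q > Ksp (2.5×10⁻¹⁰ vs 4.2×10⁻¹²), a precipitate of Ag₂CO₃ forms.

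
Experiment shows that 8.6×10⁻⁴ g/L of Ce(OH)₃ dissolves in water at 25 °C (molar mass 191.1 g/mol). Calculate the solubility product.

Ksp = 1.1×10⁻²⁰

Convert to molarity: s = 8.6×10⁻⁴ / 191.1 = 4.500×10⁻⁶ mol/L
Ce(OH)₃(s) ⇌ Ce³⁺(aq) + 3 OH⁻(aq)
Call the molar solubility s, so that [Ce³⁺] = s and [OH⁻] = 3s.
Ksp = [Ce³⁺][OH⁻]^3 = s · (3s)^3 = 27s^4
Ksp = 27 × (4.500×10⁻⁶)^4 = 1.1×10⁻²⁰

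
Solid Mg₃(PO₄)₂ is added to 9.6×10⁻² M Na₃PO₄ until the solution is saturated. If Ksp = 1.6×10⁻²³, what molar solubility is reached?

Mg₃(PO₄)₂(s) ⇌ 3 Mg²⁺(aq) + 2 PO₄³⁻(aq)
PO₄³⁻ is already present at 9.6×10⁻² M. If s mol/L of Mg₃(PO₄)₂ dissolves, [Mg²⁺] = 3s while [PO₄³⁻] ≈ 9.6×10⁻² M.
Ksp = [Mg²⁺]^3[PO₄³⁻]^2 = (3s)^3(9.6×10⁻²)^2
(3s)^3 = 1.6×10⁻²³ / (9.6×10⁻²)^2 = 1.7×10⁻²¹
s = 4.0×10⁻⁸ M

4.0×10⁻⁸ M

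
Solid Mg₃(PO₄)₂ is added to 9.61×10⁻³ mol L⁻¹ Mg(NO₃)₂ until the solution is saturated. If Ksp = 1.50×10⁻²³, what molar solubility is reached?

Mg₃(PO₄)₂(s) ⇌ 3 Mg²⁺(aq) + 2 PO₄³⁻(aq)
The solution already contains Mg²⁺ at 9.61×10⁻³ mol L⁻¹. Let s be the molar solubility of Mg₃(PO₄)₂.
[Mg²⁺] ≈ 9.61×10⁻³ mol L⁻¹ (common ion dominates); [PO₄³⁻] = 2s.
Ksp = [Mg²⁺]^3[PO₄³⁻]^2 = (9.61×10⁻³)^3(2s)^2
(2s)^2 = 1.50×10⁻²³ / (9.61×10⁻³)^3 = 1.69×10⁻¹⁷
s = 2.06×10⁻⁹ mol L⁻¹

2.06×10⁻⁹ M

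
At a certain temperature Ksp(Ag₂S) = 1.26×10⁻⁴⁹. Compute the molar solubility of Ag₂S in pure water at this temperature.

Ag₂S(s) ⇌ 2 Ag⁺(aq) + S²⁻(aq)
Call the molar solubility s, so that [Ag⁺] = 2s and [S²⁻] = s.
Ksp = [Ag⁺]^2[S²⁻] = (2s)^2 · s = 4s^3
4s^3 = 1.26×10⁻⁴⁹  ⇒  s^3 = 3.15×10⁻⁵⁰
Taking the 3rd root, s = 3.16×10⁻¹⁷ mol/L.

3.16×10⁻¹⁷ M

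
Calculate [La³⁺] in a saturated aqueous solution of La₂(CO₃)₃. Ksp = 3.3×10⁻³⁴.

La₂(CO₃)₃(s) ⇌ 2 La³⁺(aq) + 3 CO₃²⁻(aq)
Let s be the molar solubility. Then [La³⁺] = 2s and [CO₃²⁻] = 3s.
Ksp = [La³⁺]^2[CO₃²⁻]^3 = (2s)^2 · (3s)^3 = 108s^5 = 3.3×10⁻³⁴
s = 7.9×10⁻⁸ mol L⁻¹
[La³⁺] = 2s = 1.6×10⁻⁷ mol L⁻¹

1.6×10⁻⁷ M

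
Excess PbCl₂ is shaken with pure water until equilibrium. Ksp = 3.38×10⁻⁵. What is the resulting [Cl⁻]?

4.07×10⁻² M

PbCl₂(s) ⇌ Pb²⁺(aq) + 2 Cl⁻(aq)
Let s be the molar solubility. Then [Pb²⁺] = s and [Cl⁻] = 2s.
Ksp = [Pb²⁺][Cl⁻]^2 = s · (2s)^2 = 4s^3 = 3.38×10⁻⁵
s = 2.04×10⁻² mol L⁻¹
[Cl⁻] = 2s = 4.07×10⁻² mol L⁻¹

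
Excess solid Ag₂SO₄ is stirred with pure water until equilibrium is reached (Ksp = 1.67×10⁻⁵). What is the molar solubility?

1.61×10⁻² M

Ag₂SO₄(s) ⇌ 2 Ag⁺(aq) + SO₄²⁻(aq)
With molar solubility s: [Ag⁺] = 2s, [SO₄²⁻] = s.
Ksp = [Ag⁺]^2[SO₄²⁻] = (2s)^2 · s = 4s^3
4s^3 = 1.67×10⁻⁵  ⇒  s^3 = 4.18×10⁻⁶
s = 1.61×10⁻² mol/L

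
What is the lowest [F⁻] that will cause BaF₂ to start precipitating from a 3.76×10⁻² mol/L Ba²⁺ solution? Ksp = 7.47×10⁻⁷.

4.46×10⁻³ M

Each salt precipitates once Q = Ksp for that salt.
BaF₂(s) ⇌ Ba²⁺(aq) + 2 F⁻(aq)
Ksp = [Ba²⁺][F⁻]^2 = [F⁻]^2(3.76×10⁻²)
[F⁻]^2 = 7.47×10⁻⁷ / (3.76×10⁻²) = 1.99×10⁻⁵
[F⁻] = 4.46×10⁻³ mol/L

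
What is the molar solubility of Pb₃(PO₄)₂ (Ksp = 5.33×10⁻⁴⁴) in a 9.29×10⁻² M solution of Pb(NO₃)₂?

Pb₃(PO₄)₂(s) ⇌ 3 Pb²⁺(aq) + 2 PO₄³⁻(aq)
With Pb²⁺ already at 9.29×10⁻² M and s small, take [Pb²⁺] ≈ 9.29×10⁻² M and [PO₄³⁻] = 2s.
Ksp = [Pb²⁺]^3[PO₄³⁻]^2 = (9.29×10⁻²)^3(2s)^2
(2s)^2 = 5.33×10⁻⁴⁴ / (9.29×10⁻²)^3 = 6.65×10⁻⁴¹
s = 4.08×10⁻²¹ M

4.08×10⁻²¹ M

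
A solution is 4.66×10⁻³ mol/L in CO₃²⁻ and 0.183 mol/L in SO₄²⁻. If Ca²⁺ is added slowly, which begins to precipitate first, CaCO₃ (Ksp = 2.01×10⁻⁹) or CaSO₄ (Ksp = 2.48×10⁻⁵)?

CaCO₃

Precipitation of each salt begins when its ion product equals Ksp.
For CaCO₃: [Ca²⁺] = (Ksp/[CO₃²⁻]) = 4.31×10⁻⁷ mol/L
For CaSO₄: [Ca²⁺] = (Ksp/[SO₄²⁻]) = 1.36×10⁻⁴ mol/L
The smaller threshold [Ca²⁺] is reached first, so CaCO₃ precipitates first.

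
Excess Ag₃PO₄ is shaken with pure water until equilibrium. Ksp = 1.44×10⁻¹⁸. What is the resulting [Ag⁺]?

4.56×10⁻⁵ M

Ag₃PO₄(s) ⇌ 3 Ag⁺(aq) + PO₄³⁻(aq)
With molar solubility s: [Ag⁺] = 3s, [PO₄³⁻] = s.
Ksp = [Ag⁺]^3[PO₄³⁻] = (3s)^3 · s = 27s^4 = 1.44×10⁻¹⁸
s = 1.52×10⁻⁵ mol L⁻¹
[Ag⁺] = 3s = 4.56×10⁻⁵ mol L⁻¹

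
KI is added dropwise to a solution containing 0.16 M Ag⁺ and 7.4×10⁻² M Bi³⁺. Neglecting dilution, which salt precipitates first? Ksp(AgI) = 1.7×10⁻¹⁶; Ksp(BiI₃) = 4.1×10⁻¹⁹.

AgI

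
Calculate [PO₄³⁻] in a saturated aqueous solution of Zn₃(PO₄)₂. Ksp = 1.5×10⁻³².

Zn₃(PO₄)₂(s) ⇌ 3 Zn²⁺(aq) + 2 PO₄³⁻(aq)
Call the molar solubility s, so that [Zn²⁺] = 3s and [PO₄³⁻] = 2s.
Ksp = [Zn²⁺]^3[PO₄³⁻]^2 = (3s)^3 · (2s)^2 = 108s^5 = 1.5×10⁻³²
s = 1.7×10⁻⁷ mol/L
[PO₄³⁻] = 2s = 3.4×10⁻⁷ mol/L

3.4×10⁻⁷ M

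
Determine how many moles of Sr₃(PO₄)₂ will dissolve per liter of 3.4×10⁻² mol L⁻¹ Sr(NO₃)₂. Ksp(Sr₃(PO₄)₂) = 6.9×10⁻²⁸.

2.1×10⁻¹² M

Sr₃(PO₄)₂(s) ⇌ 3 Sr²⁺(aq) + 2 PO₄³⁻(aq)
With Sr²⁺ already at 3.4×10⁻² mol L⁻¹ and s small, take [Sr²⁺] ≈ 3.4×10⁻² mol L⁻¹ and [PO₄³⁻] = 2s.
Ksp = [Sr²⁺]^3[PO₄³⁻]^2 = (3.4×10⁻²)^3(2s)^2
(2s)^2 = 6.9×10⁻²⁸ / (3.4×10⁻²)^3 = 1.8×10⁻²³
s = 2.1×10⁻¹² mol L⁻¹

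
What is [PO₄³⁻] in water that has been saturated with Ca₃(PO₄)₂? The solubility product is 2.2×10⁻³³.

2.3×10⁻⁷ M

Ca₃(PO₄)₂(s) ⇌ 3 Ca²⁺(aq) + 2 PO₄³⁻(aq)
If s mol/L of Ca₃(PO₄)₂ dissolves, [Ca²⁺] = 3s and [PO₄³⁻] = 2s.
Ksp = [Ca²⁺]^3[PO₄³⁻]^2 = (3s)^3 · (2s)^2 = 108s^5 = 2.2×10⁻³³
s = 1.2×10⁻⁷ mol/L
[PO₄³⁻] = 2s = 2.3×10⁻⁷ mol/L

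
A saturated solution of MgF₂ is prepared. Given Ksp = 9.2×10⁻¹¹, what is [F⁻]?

MgF₂(s) ⇌ Mg²⁺(aq) + 2 F⁻(aq)
For each mole of MgF₂ that dissolves per liter, [Mg²⁺] = s and [F⁻] = 2s; let s denote this solubility.
Ksp = [Mg²⁺][F⁻]^2 = s · (2s)^2 = 4s^3 = 9.2×10⁻¹¹
s = 2.8×10⁻⁴ mol L⁻¹
[F⁻] = 2s = 5.7×10⁻⁴ mol L⁻¹

5.7×10⁻⁴ M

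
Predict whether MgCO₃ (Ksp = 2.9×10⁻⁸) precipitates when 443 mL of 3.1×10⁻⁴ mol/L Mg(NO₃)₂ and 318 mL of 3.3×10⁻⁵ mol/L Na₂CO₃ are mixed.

The combined volume is 761 mL.
[Mg²⁺] = (3.1×10⁻⁴)(443)/761 = 1.8×10⁻⁴ mol/L
[CO₃²⁻] = (3.3×10⁻⁵)(318)/761 = 1.4×10⁻⁵ mol/L
Q = [Mg²⁺][CO₃²⁻] = 2.5×10⁻⁹
Q = 2.5×10⁻⁹ < Ksp = 2.9×10⁻⁸, so the solution is unsaturated and no precipitate forms.

No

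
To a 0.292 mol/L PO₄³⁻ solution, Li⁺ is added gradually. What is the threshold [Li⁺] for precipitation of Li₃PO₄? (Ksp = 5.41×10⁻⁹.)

The threshold for precipitation is Q = Ksp.
Li₃PO₄(s) ⇌ 3 Li⁺(aq) + PO₄³⁻(aq)
Ksp = [Li⁺]^3[PO₄³⁻] = [Li⁺]^3(0.292)
[Li⁺]^3 = 5.41×10⁻⁹ / (0.292) = 1.85×10⁻⁸
[Li⁺] = 2.65×10⁻³ mol/L

2.65×10⁻³ M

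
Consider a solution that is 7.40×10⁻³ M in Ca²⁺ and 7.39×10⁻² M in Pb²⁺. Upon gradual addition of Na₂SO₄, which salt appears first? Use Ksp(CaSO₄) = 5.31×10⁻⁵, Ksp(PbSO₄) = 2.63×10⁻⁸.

Precipitation of each salt begins when its ion product equals Ksp.
For CaSO₄: [SO₄²⁻] = (Ksp/[Ca²⁺]) = 7.18×10⁻³ M
For PbSO₄: [SO₄²⁻] = (Ksp/[Pb²⁺]) = 3.56×10⁻⁷ M
PbSO₄ requires the lower [SO₄²⁻], so it precipitates first.

PbSO₄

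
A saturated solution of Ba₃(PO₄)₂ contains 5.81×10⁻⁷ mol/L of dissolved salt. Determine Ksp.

Ksp = 7.15×10⁻³⁰

Ba₃(PO₄)₂(s) ⇌ 3 Ba²⁺(aq) + 2 PO₄³⁻(aq)
With molar solubility s: [Ba²⁺] = 3s, [PO₄³⁻] = 2s.
Ksp = [Ba²⁺]^3[PO₄³⁻]^2 = (3s)^3 · (2s)^2 = 108s^5
Ksp = 108 × (5.81×10⁻⁷)^5 = 7.15×10⁻³⁰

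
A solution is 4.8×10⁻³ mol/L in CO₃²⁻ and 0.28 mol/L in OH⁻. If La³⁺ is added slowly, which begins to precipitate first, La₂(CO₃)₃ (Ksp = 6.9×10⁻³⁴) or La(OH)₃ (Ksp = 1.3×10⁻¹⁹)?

Precipitation of each salt begins when its ion product equals Ksp.
For La₂(CO₃)₃: [La³⁺] = (Ksp/[CO₃²⁻]^3)^(1/2) = 7.9×10⁻¹⁴ mol/L
For La(OH)₃: [La³⁺] = (Ksp/[OH⁻]^3) = 5.9×10⁻¹⁸ mol/L
La(OH)₃ requires the lower [La³⁺], so it precipitates first.

La(OH)₃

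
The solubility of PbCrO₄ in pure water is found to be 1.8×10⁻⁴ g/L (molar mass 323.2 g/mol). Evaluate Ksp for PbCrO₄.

Ksp = 3.1×10⁻¹³

s = (1.8×10⁻⁴ g L⁻¹)/(323.2 g mol⁻¹) = 5.569×10⁻⁷ M
PbCrO₄(s) ⇌ Pb²⁺(aq) + CrO₄²⁻(aq)
Let s be the molar solubility. Then [Pb²⁺] = s and [CrO₄²⁻] = s.
Ksp = [Pb²⁺][CrO₄²⁻] = s · s = s^2
Ksp = (5.569×10⁻⁷)^2 = 3.1×10⁻¹³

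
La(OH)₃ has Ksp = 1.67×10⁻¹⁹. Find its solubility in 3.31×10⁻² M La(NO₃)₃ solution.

La(OH)₃(s) ⇌ La³⁺(aq) + 3 OH⁻(aq)
The solution already contains La³⁺ at 3.31×10⁻² M. Let s be the molar solubility of La(OH)₃.
[La³⁺] ≈ 3.31×10⁻² M (common ion dominates); [OH⁻] = 3s.
Ksp = [La³⁺][OH⁻]^3 = (3.31×10⁻²)(3s)^3
(3s)^3 = 1.67×10⁻¹⁹ / (3.31×10⁻²) = 5.05×10⁻¹⁸
s = 5.72×10⁻⁷ M

5.72×10⁻⁷ M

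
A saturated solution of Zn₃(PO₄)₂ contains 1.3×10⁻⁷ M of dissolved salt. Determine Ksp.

Zn₃(PO₄)₂(s) ⇌ 3 Zn²⁺(aq) + 2 PO₄³⁻(aq)
Call the molar solubility s, so that [Zn²⁺] = 3s and [PO₄³⁻] = 2s.
Ksp = [Zn²⁺]^3[PO₄³⁻]^2 = (3s)^3 · (2s)^2 = 108s^5
Ksp = 108 × (1.3×10⁻⁷)^5 = 4.0×10⁻³³

Ksp = 4.0×10⁻³³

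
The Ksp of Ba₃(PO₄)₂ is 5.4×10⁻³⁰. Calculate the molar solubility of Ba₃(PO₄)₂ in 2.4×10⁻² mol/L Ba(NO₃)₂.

Ba₃(PO₄)₂(s) ⇌ 3 Ba²⁺(aq) + 2 PO₄³⁻(aq)
The solution already contains Ba²⁺ at 2.4×10⁻² mol/L. Let s be the molar solubility of Ba₃(PO₄)₂.
[Ba²⁺] ≈ 2.4×10⁻² mol/L (common ion dominates); [PO₄³⁻] = 2s.
Ksp = [Ba²⁺]^3[PO₄³⁻]^2 = (2.4×10⁻²)^3(2s)^2
(2s)^2 = 5.4×10⁻³⁰ / (2.4×10⁻²)^3 = 3.9×10⁻²⁵
s = 3.1×10⁻¹³ mol/L

3.1×10⁻¹³ M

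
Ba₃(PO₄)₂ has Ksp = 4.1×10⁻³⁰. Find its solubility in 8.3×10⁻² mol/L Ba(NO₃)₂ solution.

4.2×10⁻¹⁴ M

Ba₃(PO₄)₂(s) ⇌ 3 Ba²⁺(aq) + 2 PO₄³⁻(aq)
Ba²⁺ is already present at 8.3×10⁻² mol/L. If s mol/L of Ba₃(PO₄)₂ dissolves, [PO₄³⁻] = 2s while [Ba²⁺] ≈ 8.3×10⁻² mol/L.
Ksp = [Ba²⁺]^3[PO₄³⁻]^2 = (8.3×10⁻²)^3(2s)^2
(2s)^2 = 4.1×10⁻³⁰ / (8.3×10⁻²)^3 = 7.2×10⁻²⁷
s = 4.2×10⁻¹⁴ mol/L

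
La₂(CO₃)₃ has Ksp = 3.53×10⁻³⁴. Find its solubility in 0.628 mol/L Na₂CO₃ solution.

1.89×10⁻¹⁷ M

La₂(CO₃)₃(s) ⇌ 2 La³⁺(aq) + 3 CO₃²⁻(aq)
CO₃²⁻ is already present at 0.628 mol/L. If s mol/L of La₂(CO₃)₃ dissolves, [La³⁺] = 2s while [CO₃²⁻] ≈ 0.628 mol/L.
Ksp = [La³⁺]^2[CO₃²⁻]^3 = (2s)^2(0.628)^3
(2s)^2 = 3.53×10⁻³⁴ / (0.628)^3 = 1.43×10⁻³³
s = 1.89×10⁻¹⁷ mol/L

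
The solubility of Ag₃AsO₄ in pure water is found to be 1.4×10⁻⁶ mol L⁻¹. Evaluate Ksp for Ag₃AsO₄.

Ag₃AsO₄(s) ⇌ 3 Ag⁺(aq) + AsO₄³⁻(aq)
For each mole of Ag₃AsO₄ that dissolves per liter, [Ag⁺] = 3s and [AsO₄³⁻] = s; let s denote this solubility.
Ksp = [Ag⁺]^3[AsO₄³⁻] = (3s)^3 · s = 27s^4
Ksp = 27 × (1.4×10⁻⁶)^4 = 1.0×10⁻²²

Ksp = 1.0×10⁻²²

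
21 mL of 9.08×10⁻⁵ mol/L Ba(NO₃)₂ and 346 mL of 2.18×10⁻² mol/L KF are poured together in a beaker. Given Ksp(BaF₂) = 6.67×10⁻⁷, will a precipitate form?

No

The combined volume is 367 mL.
[Ba²⁺] = (9.08×10⁻⁵)(21)/367 = 5.20×10⁻⁶ mol/L
[F⁻] = (2.18×10⁻²)(346)/367 = 2.06×10⁻² mol/L
Q = [Ba²⁺][F⁻]^2 = 2.19×10⁻⁹
Since Q (2.19×10⁻⁹) is less than Ksp (6.67×10⁻⁷), no BaF₂ precipitates.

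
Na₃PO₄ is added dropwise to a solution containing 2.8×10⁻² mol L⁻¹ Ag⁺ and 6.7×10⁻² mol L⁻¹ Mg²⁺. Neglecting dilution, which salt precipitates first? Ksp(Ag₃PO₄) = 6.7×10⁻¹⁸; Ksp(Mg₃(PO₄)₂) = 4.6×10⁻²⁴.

Ag₃PO₄

The threshold for precipitation is Q = Ksp.
For Ag₃PO₄: [PO₄³⁻] = (Ksp/[Ag⁺]^3) = 3.1×10⁻¹³ mol L⁻¹
For Mg₃(PO₄)₂: [PO₄³⁻] = (Ksp/[Mg²⁺]^3)^(1/2) = 1.2×10⁻¹⁰ mol L⁻¹
Ag₃PO₄ requires the lower [PO₄³⁻], so it precipitates first.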